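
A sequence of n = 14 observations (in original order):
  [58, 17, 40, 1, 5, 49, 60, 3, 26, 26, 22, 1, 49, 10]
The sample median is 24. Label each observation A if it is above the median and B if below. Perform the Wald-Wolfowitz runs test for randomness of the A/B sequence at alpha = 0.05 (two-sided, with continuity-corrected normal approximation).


Step 1: Compute median = 24; label A = above, B = below.
Labels in order: ABABBAABAABBAB  (n_A = 7, n_B = 7)
Step 2: Count runs R = 10.
Step 3: Under H0 (random ordering), E[R] = 2*n_A*n_B/(n_A+n_B) + 1 = 2*7*7/14 + 1 = 8.0000.
        Var[R] = 2*n_A*n_B*(2*n_A*n_B - n_A - n_B) / ((n_A+n_B)^2 * (n_A+n_B-1)) = 8232/2548 = 3.2308.
        SD[R] = 1.7974.
Step 4: Continuity-corrected z = (R - 0.5 - E[R]) / SD[R] = (10 - 0.5 - 8.0000) / 1.7974 = 0.8345.
Step 5: Two-sided p-value via normal approximation = 2*(1 - Phi(|z|)) = 0.403986.
Step 6: alpha = 0.05. fail to reject H0.

R = 10, z = 0.8345, p = 0.403986, fail to reject H0.


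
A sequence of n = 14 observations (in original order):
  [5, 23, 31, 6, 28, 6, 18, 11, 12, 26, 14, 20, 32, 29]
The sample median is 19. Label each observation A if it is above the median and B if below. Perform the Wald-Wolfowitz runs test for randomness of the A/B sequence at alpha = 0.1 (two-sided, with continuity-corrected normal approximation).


Step 1: Compute median = 19; label A = above, B = below.
Labels in order: BAABABBBBABAAA  (n_A = 7, n_B = 7)
Step 2: Count runs R = 8.
Step 3: Under H0 (random ordering), E[R] = 2*n_A*n_B/(n_A+n_B) + 1 = 2*7*7/14 + 1 = 8.0000.
        Var[R] = 2*n_A*n_B*(2*n_A*n_B - n_A - n_B) / ((n_A+n_B)^2 * (n_A+n_B-1)) = 8232/2548 = 3.2308.
        SD[R] = 1.7974.
Step 4: R = E[R], so z = 0 with no continuity correction.
Step 5: Two-sided p-value via normal approximation = 2*(1 - Phi(|z|)) = 1.000000.
Step 6: alpha = 0.1. fail to reject H0.

R = 8, z = 0.0000, p = 1.000000, fail to reject H0.


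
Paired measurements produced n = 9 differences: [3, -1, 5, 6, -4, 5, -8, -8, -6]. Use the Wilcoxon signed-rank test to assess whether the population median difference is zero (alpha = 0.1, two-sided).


Step 1: Drop any zero differences (none here) and take |d_i|.
|d| = [3, 1, 5, 6, 4, 5, 8, 8, 6]
Step 2: Midrank |d_i| (ties get averaged ranks).
ranks: |3|->2, |1|->1, |5|->4.5, |6|->6.5, |4|->3, |5|->4.5, |8|->8.5, |8|->8.5, |6|->6.5
Step 3: Attach original signs; sum ranks with positive sign and with negative sign.
W+ = 2 + 4.5 + 6.5 + 4.5 = 17.5
W- = 1 + 3 + 8.5 + 8.5 + 6.5 = 27.5
(Check: W+ + W- = 45 should equal n(n+1)/2 = 45.)
Step 4: Test statistic W = min(W+, W-) = 17.5.
Step 5: Ties in |d|, so use the tie-corrected normal approximation.
        E[W] = n(n+1)/4 = 9*10/4 = 22.5.
        Tie groups: |d|=5 (t=2), |d|=6 (t=2), |d|=8 (t=2); sum(t^3 - t) = 18.
        Var[W] = n(n+1)(2n+1)/24 - sum(t^3-t)/48 = 1710/24 - 18/48 = 70.875.
        z = (W - E[W]) / sqrt(Var[W]) = (17.5 - 22.5) / 8.4187 = -0.5939.
        Two-sided p = 2*Phi(z) = 0.552570.
Step 6: alpha = 0.1. fail to reject H0.

W+ = 17.5, W- = 27.5, W = min = 17.5, p = 0.552570, fail to reject H0.


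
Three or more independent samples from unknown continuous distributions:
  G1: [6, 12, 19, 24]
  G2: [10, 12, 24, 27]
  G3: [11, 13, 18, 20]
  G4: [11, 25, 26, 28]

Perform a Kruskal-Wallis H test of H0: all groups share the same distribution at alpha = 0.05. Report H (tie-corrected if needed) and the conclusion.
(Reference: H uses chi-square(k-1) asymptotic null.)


Step 1: Combine all N = 16 observations and assign midranks.
sorted (value, group, rank): (6,G1,1), (10,G2,2), (11,G3,3.5), (11,G4,3.5), (12,G1,5.5), (12,G2,5.5), (13,G3,7), (18,G3,8), (19,G1,9), (20,G3,10), (24,G1,11.5), (24,G2,11.5), (25,G4,13), (26,G4,14), (27,G2,15), (28,G4,16)
Step 2: Sum ranks within each group.
R_1 = 27 (n_1 = 4)
R_2 = 34 (n_2 = 4)
R_3 = 28.5 (n_3 = 4)
R_4 = 46.5 (n_4 = 4)
Step 3: H = 12/(N(N+1)) * sum(R_i^2/n_i) - 3(N+1)
     = 12/(16*17) * (27^2/4 + 34^2/4 + 28.5^2/4 + 46.5^2/4) - 3*17
     = 0.044118 * 1214.88 - 51
     = 2.597426.
Step 4: Ties present; correction factor C = 1 - 18/(16^3 - 16) = 0.995588. Corrected H = 2.597426 / 0.995588 = 2.608936.
Step 5: Under H0, H ~ chi^2(3); p-value = 0.455925.
Step 6: alpha = 0.05. fail to reject H0.

H = 2.6089, df = 3, p = 0.455925, fail to reject H0.


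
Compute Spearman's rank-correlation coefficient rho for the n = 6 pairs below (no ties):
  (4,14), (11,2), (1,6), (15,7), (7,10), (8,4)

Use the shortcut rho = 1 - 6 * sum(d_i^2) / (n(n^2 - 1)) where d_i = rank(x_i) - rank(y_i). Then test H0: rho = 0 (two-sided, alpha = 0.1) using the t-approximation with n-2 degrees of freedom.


Step 1: Rank x and y separately (midranks; no ties here).
rank(x): 4->2, 11->5, 1->1, 15->6, 7->3, 8->4
rank(y): 14->6, 2->1, 6->3, 7->4, 10->5, 4->2
Step 2: d_i = R_x(i) - R_y(i); compute d_i^2.
  (2-6)^2=16, (5-1)^2=16, (1-3)^2=4, (6-4)^2=4, (3-5)^2=4, (4-2)^2=4
sum(d^2) = 48.
Step 3: rho = 1 - 6*48 / (6*(6^2 - 1)) = 1 - 288/210 = -0.371429.
Step 4: Under H0, t = rho * sqrt((n-2)/(1-rho^2)) = -0.8001 ~ t(4).
Step 5: Two-sided p-value from the t-distribution with 4 df = 0.468478.
Step 6: alpha = 0.1. fail to reject H0.

rho = -0.3714, p = 0.468478, fail to reject H0 at alpha = 0.1.


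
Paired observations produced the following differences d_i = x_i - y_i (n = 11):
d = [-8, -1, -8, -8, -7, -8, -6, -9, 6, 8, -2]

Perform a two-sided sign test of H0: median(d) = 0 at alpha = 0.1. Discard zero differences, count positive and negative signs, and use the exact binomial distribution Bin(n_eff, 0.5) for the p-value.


Step 1: Discard zero differences. Original n = 11; n_eff = number of nonzero differences = 11.
Nonzero differences (with sign): -8, -1, -8, -8, -7, -8, -6, -9, +6, +8, -2
Step 2: Count signs: positive = 2, negative = 9.
Step 3: Under H0: P(positive) = 0.5, so the number of positives S ~ Bin(11, 0.5).
Step 4: Two-sided exact p-value = sum of Bin(11,0.5) probabilities at or below the observed probability = 0.065430.
Step 5: alpha = 0.1. reject H0.

n_eff = 11, pos = 2, neg = 9, p = 0.065430, reject H0.


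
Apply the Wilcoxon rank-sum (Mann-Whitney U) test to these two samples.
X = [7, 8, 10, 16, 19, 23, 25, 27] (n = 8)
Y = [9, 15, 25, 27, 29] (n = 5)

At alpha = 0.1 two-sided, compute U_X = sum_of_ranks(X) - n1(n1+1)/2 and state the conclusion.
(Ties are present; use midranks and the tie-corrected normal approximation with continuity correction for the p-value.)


Step 1: Combine and sort all 13 observations; assign midranks.
sorted (value, group): (7,X), (8,X), (9,Y), (10,X), (15,Y), (16,X), (19,X), (23,X), (25,X), (25,Y), (27,X), (27,Y), (29,Y)
ranks: 7->1, 8->2, 9->3, 10->4, 15->5, 16->6, 19->7, 23->8, 25->9.5, 25->9.5, 27->11.5, 27->11.5, 29->13
Step 2: Rank sum for X: R1 = 1 + 2 + 4 + 6 + 7 + 8 + 9.5 + 11.5 = 49.
Step 3: U_X = R1 - n1(n1+1)/2 = 49 - 8*9/2 = 49 - 36 = 13.
       U_Y = n1*n2 - U_X = 40 - 13 = 27.
Step 4: Ties are present, so use the tie-corrected normal approximation (with continuity correction) for the p-value.
Step 5: p-value = 0.340019; compare to alpha = 0.1. fail to reject H0.

U_X = 13, p = 0.340019, fail to reject H0 at alpha = 0.1.


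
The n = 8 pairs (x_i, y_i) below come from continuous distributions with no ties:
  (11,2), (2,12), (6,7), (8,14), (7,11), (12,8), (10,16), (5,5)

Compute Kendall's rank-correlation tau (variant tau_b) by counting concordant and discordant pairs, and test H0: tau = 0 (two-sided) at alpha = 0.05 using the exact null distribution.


Step 1: Enumerate the 28 unordered pairs (i,j) with i<j and classify each by sign(x_j-x_i) * sign(y_j-y_i).
  (1,2):dx=-9,dy=+10->D; (1,3):dx=-5,dy=+5->D; (1,4):dx=-3,dy=+12->D; (1,5):dx=-4,dy=+9->D
  (1,6):dx=+1,dy=+6->C; (1,7):dx=-1,dy=+14->D; (1,8):dx=-6,dy=+3->D; (2,3):dx=+4,dy=-5->D
  (2,4):dx=+6,dy=+2->C; (2,5):dx=+5,dy=-1->D; (2,6):dx=+10,dy=-4->D; (2,7):dx=+8,dy=+4->C
  (2,8):dx=+3,dy=-7->D; (3,4):dx=+2,dy=+7->C; (3,5):dx=+1,dy=+4->C; (3,6):dx=+6,dy=+1->C
  (3,7):dx=+4,dy=+9->C; (3,8):dx=-1,dy=-2->C; (4,5):dx=-1,dy=-3->C; (4,6):dx=+4,dy=-6->D
  (4,7):dx=+2,dy=+2->C; (4,8):dx=-3,dy=-9->C; (5,6):dx=+5,dy=-3->D; (5,7):dx=+3,dy=+5->C
  (5,8):dx=-2,dy=-6->C; (6,7):dx=-2,dy=+8->D; (6,8):dx=-7,dy=-3->C; (7,8):dx=-5,dy=-11->C
Step 2: C = 15, D = 13, total pairs = 28.
Step 3: tau = (C - D)/(n(n-1)/2) = (15 - 13)/28 = 0.071429.
Step 4: Exact two-sided p-value (enumerate n! = 40320 permutations of y under H0): p = 0.904861.
Step 5: alpha = 0.05. fail to reject H0.

tau_b = 0.0714 (C=15, D=13), p = 0.904861, fail to reject H0.


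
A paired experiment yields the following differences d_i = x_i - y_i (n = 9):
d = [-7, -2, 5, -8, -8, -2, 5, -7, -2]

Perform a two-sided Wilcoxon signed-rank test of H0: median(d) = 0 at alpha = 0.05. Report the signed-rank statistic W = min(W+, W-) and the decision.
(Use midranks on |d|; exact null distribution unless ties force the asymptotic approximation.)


Step 1: Drop any zero differences (none here) and take |d_i|.
|d| = [7, 2, 5, 8, 8, 2, 5, 7, 2]
Step 2: Midrank |d_i| (ties get averaged ranks).
ranks: |7|->6.5, |2|->2, |5|->4.5, |8|->8.5, |8|->8.5, |2|->2, |5|->4.5, |7|->6.5, |2|->2
Step 3: Attach original signs; sum ranks with positive sign and with negative sign.
W+ = 4.5 + 4.5 = 9
W- = 6.5 + 2 + 8.5 + 8.5 + 2 + 6.5 + 2 = 36
(Check: W+ + W- = 45 should equal n(n+1)/2 = 45.)
Step 4: Test statistic W = min(W+, W-) = 9.
Step 5: Ties in |d|, so use the tie-corrected normal approximation.
        E[W] = n(n+1)/4 = 9*10/4 = 22.5.
        Tie groups: |d|=2 (t=3), |d|=5 (t=2), |d|=7 (t=2), |d|=8 (t=2); sum(t^3 - t) = 42.
        Var[W] = n(n+1)(2n+1)/24 - sum(t^3-t)/48 = 1710/24 - 42/48 = 70.375.
        z = (W - E[W]) / sqrt(Var[W]) = (9 - 22.5) / 8.3890 = -1.6093.
        Two-sided p = 2*Phi(z) = 0.107561.
Step 6: alpha = 0.05. fail to reject H0.

W+ = 9, W- = 36, W = min = 9, p = 0.107561, fail to reject H0.


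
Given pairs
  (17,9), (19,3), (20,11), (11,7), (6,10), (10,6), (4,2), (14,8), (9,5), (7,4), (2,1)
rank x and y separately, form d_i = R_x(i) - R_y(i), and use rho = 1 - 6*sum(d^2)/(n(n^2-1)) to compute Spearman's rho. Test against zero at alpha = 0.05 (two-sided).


Step 1: Rank x and y separately (midranks; no ties here).
rank(x): 17->9, 19->10, 20->11, 11->7, 6->3, 10->6, 4->2, 14->8, 9->5, 7->4, 2->1
rank(y): 9->9, 3->3, 11->11, 7->7, 10->10, 6->6, 2->2, 8->8, 5->5, 4->4, 1->1
Step 2: d_i = R_x(i) - R_y(i); compute d_i^2.
  (9-9)^2=0, (10-3)^2=49, (11-11)^2=0, (7-7)^2=0, (3-10)^2=49, (6-6)^2=0, (2-2)^2=0, (8-8)^2=0, (5-5)^2=0, (4-4)^2=0, (1-1)^2=0
sum(d^2) = 98.
Step 3: rho = 1 - 6*98 / (11*(11^2 - 1)) = 1 - 588/1320 = 0.554545.
Step 4: Under H0, t = rho * sqrt((n-2)/(1-rho^2)) = 1.9992 ~ t(9).
Step 5: Two-sided p-value from the t-distribution with 9 df = 0.076652.
Step 6: alpha = 0.05. fail to reject H0.

rho = 0.5545, p = 0.076652, fail to reject H0 at alpha = 0.05.


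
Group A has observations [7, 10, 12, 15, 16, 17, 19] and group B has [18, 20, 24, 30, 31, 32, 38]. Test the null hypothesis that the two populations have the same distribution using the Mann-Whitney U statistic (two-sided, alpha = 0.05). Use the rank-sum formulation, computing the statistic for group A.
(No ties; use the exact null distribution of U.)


Step 1: Combine and sort all 14 observations; assign midranks.
sorted (value, group): (7,X), (10,X), (12,X), (15,X), (16,X), (17,X), (18,Y), (19,X), (20,Y), (24,Y), (30,Y), (31,Y), (32,Y), (38,Y)
ranks: 7->1, 10->2, 12->3, 15->4, 16->5, 17->6, 18->7, 19->8, 20->9, 24->10, 30->11, 31->12, 32->13, 38->14
Step 2: Rank sum for X: R1 = 1 + 2 + 3 + 4 + 5 + 6 + 8 = 29.
Step 3: U_X = R1 - n1(n1+1)/2 = 29 - 7*8/2 = 29 - 28 = 1.
       U_Y = n1*n2 - U_X = 49 - 1 = 48.
Step 4: No ties, so the exact null distribution of U (based on enumerating the C(14,7) = 3432 equally likely rank assignments) gives the two-sided p-value.
Step 5: p-value = 0.001166; compare to alpha = 0.05. reject H0.

U_X = 1, p = 0.001166, reject H0 at alpha = 0.05.


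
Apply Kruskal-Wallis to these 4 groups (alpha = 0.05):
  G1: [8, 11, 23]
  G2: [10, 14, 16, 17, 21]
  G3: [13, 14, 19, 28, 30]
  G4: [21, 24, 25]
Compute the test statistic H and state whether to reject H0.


Step 1: Combine all N = 16 observations and assign midranks.
sorted (value, group, rank): (8,G1,1), (10,G2,2), (11,G1,3), (13,G3,4), (14,G2,5.5), (14,G3,5.5), (16,G2,7), (17,G2,8), (19,G3,9), (21,G2,10.5), (21,G4,10.5), (23,G1,12), (24,G4,13), (25,G4,14), (28,G3,15), (30,G3,16)
Step 2: Sum ranks within each group.
R_1 = 16 (n_1 = 3)
R_2 = 33 (n_2 = 5)
R_3 = 49.5 (n_3 = 5)
R_4 = 37.5 (n_4 = 3)
Step 3: H = 12/(N(N+1)) * sum(R_i^2/n_i) - 3(N+1)
     = 12/(16*17) * (16^2/3 + 33^2/5 + 49.5^2/5 + 37.5^2/3) - 3*17
     = 0.044118 * 1261.93 - 51
     = 4.673529.
Step 4: Ties present; correction factor C = 1 - 12/(16^3 - 16) = 0.997059. Corrected H = 4.673529 / 0.997059 = 4.687316.
Step 5: Under H0, H ~ chi^2(3); p-value = 0.196178.
Step 6: alpha = 0.05. fail to reject H0.

H = 4.6873, df = 3, p = 0.196178, fail to reject H0.


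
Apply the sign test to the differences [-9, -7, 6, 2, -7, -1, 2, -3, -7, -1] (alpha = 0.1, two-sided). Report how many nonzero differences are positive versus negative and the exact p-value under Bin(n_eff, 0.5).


Step 1: Discard zero differences. Original n = 10; n_eff = number of nonzero differences = 10.
Nonzero differences (with sign): -9, -7, +6, +2, -7, -1, +2, -3, -7, -1
Step 2: Count signs: positive = 3, negative = 7.
Step 3: Under H0: P(positive) = 0.5, so the number of positives S ~ Bin(10, 0.5).
Step 4: Two-sided exact p-value = sum of Bin(10,0.5) probabilities at or below the observed probability = 0.343750.
Step 5: alpha = 0.1. fail to reject H0.

n_eff = 10, pos = 3, neg = 7, p = 0.343750, fail to reject H0.


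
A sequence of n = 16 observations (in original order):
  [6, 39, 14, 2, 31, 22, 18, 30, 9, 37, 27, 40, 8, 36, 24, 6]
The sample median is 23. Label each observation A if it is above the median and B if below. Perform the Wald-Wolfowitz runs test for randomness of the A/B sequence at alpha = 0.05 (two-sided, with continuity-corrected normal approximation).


Step 1: Compute median = 23; label A = above, B = below.
Labels in order: BABBABBABAAABAAB  (n_A = 8, n_B = 8)
Step 2: Count runs R = 11.
Step 3: Under H0 (random ordering), E[R] = 2*n_A*n_B/(n_A+n_B) + 1 = 2*8*8/16 + 1 = 9.0000.
        Var[R] = 2*n_A*n_B*(2*n_A*n_B - n_A - n_B) / ((n_A+n_B)^2 * (n_A+n_B-1)) = 14336/3840 = 3.7333.
        SD[R] = 1.9322.
Step 4: Continuity-corrected z = (R - 0.5 - E[R]) / SD[R] = (11 - 0.5 - 9.0000) / 1.9322 = 0.7763.
Step 5: Two-sided p-value via normal approximation = 2*(1 - Phi(|z|)) = 0.437558.
Step 6: alpha = 0.05. fail to reject H0.

R = 11, z = 0.7763, p = 0.437558, fail to reject H0.


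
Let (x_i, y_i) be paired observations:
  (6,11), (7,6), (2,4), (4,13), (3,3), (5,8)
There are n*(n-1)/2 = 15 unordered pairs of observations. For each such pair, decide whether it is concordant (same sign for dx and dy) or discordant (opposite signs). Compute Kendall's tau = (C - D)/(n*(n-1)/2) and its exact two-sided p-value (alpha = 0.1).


Step 1: Enumerate the 15 unordered pairs (i,j) with i<j and classify each by sign(x_j-x_i) * sign(y_j-y_i).
  (1,2):dx=+1,dy=-5->D; (1,3):dx=-4,dy=-7->C; (1,4):dx=-2,dy=+2->D; (1,5):dx=-3,dy=-8->C
  (1,6):dx=-1,dy=-3->C; (2,3):dx=-5,dy=-2->C; (2,4):dx=-3,dy=+7->D; (2,5):dx=-4,dy=-3->C
  (2,6):dx=-2,dy=+2->D; (3,4):dx=+2,dy=+9->C; (3,5):dx=+1,dy=-1->D; (3,6):dx=+3,dy=+4->C
  (4,5):dx=-1,dy=-10->C; (4,6):dx=+1,dy=-5->D; (5,6):dx=+2,dy=+5->C
Step 2: C = 9, D = 6, total pairs = 15.
Step 3: tau = (C - D)/(n(n-1)/2) = (9 - 6)/15 = 0.200000.
Step 4: Exact two-sided p-value (enumerate n! = 720 permutations of y under H0): p = 0.719444.
Step 5: alpha = 0.1. fail to reject H0.

tau_b = 0.2000 (C=9, D=6), p = 0.719444, fail to reject H0.


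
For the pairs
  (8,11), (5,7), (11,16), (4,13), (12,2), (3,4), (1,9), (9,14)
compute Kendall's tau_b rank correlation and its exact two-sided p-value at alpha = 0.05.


Step 1: Enumerate the 28 unordered pairs (i,j) with i<j and classify each by sign(x_j-x_i) * sign(y_j-y_i).
  (1,2):dx=-3,dy=-4->C; (1,3):dx=+3,dy=+5->C; (1,4):dx=-4,dy=+2->D; (1,5):dx=+4,dy=-9->D
  (1,6):dx=-5,dy=-7->C; (1,7):dx=-7,dy=-2->C; (1,8):dx=+1,dy=+3->C; (2,3):dx=+6,dy=+9->C
  (2,4):dx=-1,dy=+6->D; (2,5):dx=+7,dy=-5->D; (2,6):dx=-2,dy=-3->C; (2,7):dx=-4,dy=+2->D
  (2,8):dx=+4,dy=+7->C; (3,4):dx=-7,dy=-3->C; (3,5):dx=+1,dy=-14->D; (3,6):dx=-8,dy=-12->C
  (3,7):dx=-10,dy=-7->C; (3,8):dx=-2,dy=-2->C; (4,5):dx=+8,dy=-11->D; (4,6):dx=-1,dy=-9->C
  (4,7):dx=-3,dy=-4->C; (4,8):dx=+5,dy=+1->C; (5,6):dx=-9,dy=+2->D; (5,7):dx=-11,dy=+7->D
  (5,8):dx=-3,dy=+12->D; (6,7):dx=-2,dy=+5->D; (6,8):dx=+6,dy=+10->C; (7,8):dx=+8,dy=+5->C
Step 2: C = 17, D = 11, total pairs = 28.
Step 3: tau = (C - D)/(n(n-1)/2) = (17 - 11)/28 = 0.214286.
Step 4: Exact two-sided p-value (enumerate n! = 40320 permutations of y under H0): p = 0.548413.
Step 5: alpha = 0.05. fail to reject H0.

tau_b = 0.2143 (C=17, D=11), p = 0.548413, fail to reject H0.


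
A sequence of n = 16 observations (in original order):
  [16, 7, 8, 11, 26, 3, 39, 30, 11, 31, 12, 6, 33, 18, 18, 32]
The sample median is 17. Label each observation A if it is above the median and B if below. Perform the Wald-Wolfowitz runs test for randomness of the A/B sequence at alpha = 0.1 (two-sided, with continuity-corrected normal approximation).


Step 1: Compute median = 17; label A = above, B = below.
Labels in order: BBBBABAABABBAAAA  (n_A = 8, n_B = 8)
Step 2: Count runs R = 8.
Step 3: Under H0 (random ordering), E[R] = 2*n_A*n_B/(n_A+n_B) + 1 = 2*8*8/16 + 1 = 9.0000.
        Var[R] = 2*n_A*n_B*(2*n_A*n_B - n_A - n_B) / ((n_A+n_B)^2 * (n_A+n_B-1)) = 14336/3840 = 3.7333.
        SD[R] = 1.9322.
Step 4: Continuity-corrected z = (R + 0.5 - E[R]) / SD[R] = (8 + 0.5 - 9.0000) / 1.9322 = -0.2588.
Step 5: Two-sided p-value via normal approximation = 2*(1 - Phi(|z|)) = 0.795809.
Step 6: alpha = 0.1. fail to reject H0.

R = 8, z = -0.2588, p = 0.795809, fail to reject H0.


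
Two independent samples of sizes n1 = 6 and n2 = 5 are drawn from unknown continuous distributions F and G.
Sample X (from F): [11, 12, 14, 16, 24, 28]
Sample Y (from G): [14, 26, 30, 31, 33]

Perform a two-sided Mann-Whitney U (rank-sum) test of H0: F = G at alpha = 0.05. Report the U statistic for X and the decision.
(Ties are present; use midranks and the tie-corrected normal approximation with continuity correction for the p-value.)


Step 1: Combine and sort all 11 observations; assign midranks.
sorted (value, group): (11,X), (12,X), (14,X), (14,Y), (16,X), (24,X), (26,Y), (28,X), (30,Y), (31,Y), (33,Y)
ranks: 11->1, 12->2, 14->3.5, 14->3.5, 16->5, 24->6, 26->7, 28->8, 30->9, 31->10, 33->11
Step 2: Rank sum for X: R1 = 1 + 2 + 3.5 + 5 + 6 + 8 = 25.5.
Step 3: U_X = R1 - n1(n1+1)/2 = 25.5 - 6*7/2 = 25.5 - 21 = 4.5.
       U_Y = n1*n2 - U_X = 30 - 4.5 = 25.5.
Step 4: Ties are present, so use the tie-corrected normal approximation (with continuity correction) for the p-value.
Step 5: p-value = 0.067264; compare to alpha = 0.05. fail to reject H0.

U_X = 4.5, p = 0.067264, fail to reject H0 at alpha = 0.05.


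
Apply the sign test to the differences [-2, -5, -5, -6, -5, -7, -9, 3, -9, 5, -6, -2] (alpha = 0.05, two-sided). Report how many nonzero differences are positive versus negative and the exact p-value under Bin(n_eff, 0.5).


Step 1: Discard zero differences. Original n = 12; n_eff = number of nonzero differences = 12.
Nonzero differences (with sign): -2, -5, -5, -6, -5, -7, -9, +3, -9, +5, -6, -2
Step 2: Count signs: positive = 2, negative = 10.
Step 3: Under H0: P(positive) = 0.5, so the number of positives S ~ Bin(12, 0.5).
Step 4: Two-sided exact p-value = sum of Bin(12,0.5) probabilities at or below the observed probability = 0.038574.
Step 5: alpha = 0.05. reject H0.

n_eff = 12, pos = 2, neg = 10, p = 0.038574, reject H0.


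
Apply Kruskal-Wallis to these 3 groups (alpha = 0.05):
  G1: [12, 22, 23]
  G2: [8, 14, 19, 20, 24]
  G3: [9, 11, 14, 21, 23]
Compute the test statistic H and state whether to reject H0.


Step 1: Combine all N = 13 observations and assign midranks.
sorted (value, group, rank): (8,G2,1), (9,G3,2), (11,G3,3), (12,G1,4), (14,G2,5.5), (14,G3,5.5), (19,G2,7), (20,G2,8), (21,G3,9), (22,G1,10), (23,G1,11.5), (23,G3,11.5), (24,G2,13)
Step 2: Sum ranks within each group.
R_1 = 25.5 (n_1 = 3)
R_2 = 34.5 (n_2 = 5)
R_3 = 31 (n_3 = 5)
Step 3: H = 12/(N(N+1)) * sum(R_i^2/n_i) - 3(N+1)
     = 12/(13*14) * (25.5^2/3 + 34.5^2/5 + 31^2/5) - 3*14
     = 0.065934 * 647 - 42
     = 0.659341.
Step 4: Ties present; correction factor C = 1 - 12/(13^3 - 13) = 0.994505. Corrected H = 0.659341 / 0.994505 = 0.662983.
Step 5: Under H0, H ~ chi^2(2); p-value = 0.717852.
Step 6: alpha = 0.05. fail to reject H0.

H = 0.6630, df = 2, p = 0.717852, fail to reject H0.


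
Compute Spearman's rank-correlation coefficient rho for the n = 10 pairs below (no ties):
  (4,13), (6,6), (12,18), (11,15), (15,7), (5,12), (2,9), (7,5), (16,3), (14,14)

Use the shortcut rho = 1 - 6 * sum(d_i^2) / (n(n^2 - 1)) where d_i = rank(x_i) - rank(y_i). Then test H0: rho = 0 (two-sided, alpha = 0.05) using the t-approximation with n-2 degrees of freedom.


Step 1: Rank x and y separately (midranks; no ties here).
rank(x): 4->2, 6->4, 12->7, 11->6, 15->9, 5->3, 2->1, 7->5, 16->10, 14->8
rank(y): 13->7, 6->3, 18->10, 15->9, 7->4, 12->6, 9->5, 5->2, 3->1, 14->8
Step 2: d_i = R_x(i) - R_y(i); compute d_i^2.
  (2-7)^2=25, (4-3)^2=1, (7-10)^2=9, (6-9)^2=9, (9-4)^2=25, (3-6)^2=9, (1-5)^2=16, (5-2)^2=9, (10-1)^2=81, (8-8)^2=0
sum(d^2) = 184.
Step 3: rho = 1 - 6*184 / (10*(10^2 - 1)) = 1 - 1104/990 = -0.115152.
Step 4: Under H0, t = rho * sqrt((n-2)/(1-rho^2)) = -0.3279 ~ t(8).
Step 5: Two-sided p-value from the t-distribution with 8 df = 0.751420.
Step 6: alpha = 0.05. fail to reject H0.

rho = -0.1152, p = 0.751420, fail to reject H0 at alpha = 0.05.


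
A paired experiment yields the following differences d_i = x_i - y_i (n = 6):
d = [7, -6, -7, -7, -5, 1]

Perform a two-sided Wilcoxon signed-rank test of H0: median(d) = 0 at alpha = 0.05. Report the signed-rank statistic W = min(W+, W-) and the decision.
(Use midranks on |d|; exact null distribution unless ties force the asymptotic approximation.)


Step 1: Drop any zero differences (none here) and take |d_i|.
|d| = [7, 6, 7, 7, 5, 1]
Step 2: Midrank |d_i| (ties get averaged ranks).
ranks: |7|->5, |6|->3, |7|->5, |7|->5, |5|->2, |1|->1
Step 3: Attach original signs; sum ranks with positive sign and with negative sign.
W+ = 5 + 1 = 6
W- = 3 + 5 + 5 + 2 = 15
(Check: W+ + W- = 21 should equal n(n+1)/2 = 21.)
Step 4: Test statistic W = min(W+, W-) = 6.
Step 5: Ties in |d|, so use the tie-corrected normal approximation.
        E[W] = n(n+1)/4 = 6*7/4 = 10.5.
        Tie groups: |d|=7 (t=3); sum(t^3 - t) = 24.
        Var[W] = n(n+1)(2n+1)/24 - sum(t^3-t)/48 = 546/24 - 24/48 = 22.25.
        z = (W - E[W]) / sqrt(Var[W]) = (6 - 10.5) / 4.7170 = -0.9540.
        Two-sided p = 2*Phi(z) = 0.340085.
Step 6: alpha = 0.05. fail to reject H0.

W+ = 6, W- = 15, W = min = 6, p = 0.340085, fail to reject H0.


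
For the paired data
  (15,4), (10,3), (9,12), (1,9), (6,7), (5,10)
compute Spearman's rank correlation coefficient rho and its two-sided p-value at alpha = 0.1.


Step 1: Rank x and y separately (midranks; no ties here).
rank(x): 15->6, 10->5, 9->4, 1->1, 6->3, 5->2
rank(y): 4->2, 3->1, 12->6, 9->4, 7->3, 10->5
Step 2: d_i = R_x(i) - R_y(i); compute d_i^2.
  (6-2)^2=16, (5-1)^2=16, (4-6)^2=4, (1-4)^2=9, (3-3)^2=0, (2-5)^2=9
sum(d^2) = 54.
Step 3: rho = 1 - 6*54 / (6*(6^2 - 1)) = 1 - 324/210 = -0.542857.
Step 4: Under H0, t = rho * sqrt((n-2)/(1-rho^2)) = -1.2928 ~ t(4).
Step 5: Two-sided p-value from the t-distribution with 4 df = 0.265703.
Step 6: alpha = 0.1. fail to reject H0.

rho = -0.5429, p = 0.265703, fail to reject H0 at alpha = 0.1.


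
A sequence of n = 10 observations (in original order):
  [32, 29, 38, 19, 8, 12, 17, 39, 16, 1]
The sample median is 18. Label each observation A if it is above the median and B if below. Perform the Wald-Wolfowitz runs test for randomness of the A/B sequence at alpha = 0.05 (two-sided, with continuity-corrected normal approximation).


Step 1: Compute median = 18; label A = above, B = below.
Labels in order: AAAABBBABB  (n_A = 5, n_B = 5)
Step 2: Count runs R = 4.
Step 3: Under H0 (random ordering), E[R] = 2*n_A*n_B/(n_A+n_B) + 1 = 2*5*5/10 + 1 = 6.0000.
        Var[R] = 2*n_A*n_B*(2*n_A*n_B - n_A - n_B) / ((n_A+n_B)^2 * (n_A+n_B-1)) = 2000/900 = 2.2222.
        SD[R] = 1.4907.
Step 4: Continuity-corrected z = (R + 0.5 - E[R]) / SD[R] = (4 + 0.5 - 6.0000) / 1.4907 = -1.0062.
Step 5: Two-sided p-value via normal approximation = 2*(1 - Phi(|z|)) = 0.314305.
Step 6: alpha = 0.05. fail to reject H0.

R = 4, z = -1.0062, p = 0.314305, fail to reject H0.


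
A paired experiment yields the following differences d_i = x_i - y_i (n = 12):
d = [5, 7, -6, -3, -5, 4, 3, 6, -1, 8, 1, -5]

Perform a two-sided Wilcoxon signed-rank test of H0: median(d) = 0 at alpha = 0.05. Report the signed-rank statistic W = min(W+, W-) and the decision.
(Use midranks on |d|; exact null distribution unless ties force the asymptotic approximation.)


Step 1: Drop any zero differences (none here) and take |d_i|.
|d| = [5, 7, 6, 3, 5, 4, 3, 6, 1, 8, 1, 5]
Step 2: Midrank |d_i| (ties get averaged ranks).
ranks: |5|->7, |7|->11, |6|->9.5, |3|->3.5, |5|->7, |4|->5, |3|->3.5, |6|->9.5, |1|->1.5, |8|->12, |1|->1.5, |5|->7
Step 3: Attach original signs; sum ranks with positive sign and with negative sign.
W+ = 7 + 11 + 5 + 3.5 + 9.5 + 12 + 1.5 = 49.5
W- = 9.5 + 3.5 + 7 + 1.5 + 7 = 28.5
(Check: W+ + W- = 78 should equal n(n+1)/2 = 78.)
Step 4: Test statistic W = min(W+, W-) = 28.5.
Step 5: Ties in |d|, so use the tie-corrected normal approximation.
        E[W] = n(n+1)/4 = 12*13/4 = 39.
        Tie groups: |d|=1 (t=2), |d|=3 (t=2), |d|=5 (t=3), |d|=6 (t=2); sum(t^3 - t) = 42.
        Var[W] = n(n+1)(2n+1)/24 - sum(t^3-t)/48 = 3900/24 - 42/48 = 161.625.
        z = (W - E[W]) / sqrt(Var[W]) = (28.5 - 39) / 12.7132 = -0.8259.
        Two-sided p = 2*Phi(z) = 0.408853.
Step 6: alpha = 0.05. fail to reject H0.

W+ = 49.5, W- = 28.5, W = min = 28.5, p = 0.408853, fail to reject H0.


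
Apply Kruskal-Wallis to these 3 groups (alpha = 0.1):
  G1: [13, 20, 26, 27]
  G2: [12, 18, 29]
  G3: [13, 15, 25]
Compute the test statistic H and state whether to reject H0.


Step 1: Combine all N = 10 observations and assign midranks.
sorted (value, group, rank): (12,G2,1), (13,G1,2.5), (13,G3,2.5), (15,G3,4), (18,G2,5), (20,G1,6), (25,G3,7), (26,G1,8), (27,G1,9), (29,G2,10)
Step 2: Sum ranks within each group.
R_1 = 25.5 (n_1 = 4)
R_2 = 16 (n_2 = 3)
R_3 = 13.5 (n_3 = 3)
Step 3: H = 12/(N(N+1)) * sum(R_i^2/n_i) - 3(N+1)
     = 12/(10*11) * (25.5^2/4 + 16^2/3 + 13.5^2/3) - 3*11
     = 0.109091 * 308.646 - 33
     = 0.670455.
Step 4: Ties present; correction factor C = 1 - 6/(10^3 - 10) = 0.993939. Corrected H = 0.670455 / 0.993939 = 0.674543.
Step 5: Under H0, H ~ chi^2(2); p-value = 0.713715.
Step 6: alpha = 0.1. fail to reject H0.

H = 0.6745, df = 2, p = 0.713715, fail to reject H0.


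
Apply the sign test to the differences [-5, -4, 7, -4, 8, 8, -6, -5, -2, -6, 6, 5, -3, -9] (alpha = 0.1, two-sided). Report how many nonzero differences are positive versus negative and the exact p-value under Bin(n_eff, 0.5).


Step 1: Discard zero differences. Original n = 14; n_eff = number of nonzero differences = 14.
Nonzero differences (with sign): -5, -4, +7, -4, +8, +8, -6, -5, -2, -6, +6, +5, -3, -9
Step 2: Count signs: positive = 5, negative = 9.
Step 3: Under H0: P(positive) = 0.5, so the number of positives S ~ Bin(14, 0.5).
Step 4: Two-sided exact p-value = sum of Bin(14,0.5) probabilities at or below the observed probability = 0.423950.
Step 5: alpha = 0.1. fail to reject H0.

n_eff = 14, pos = 5, neg = 9, p = 0.423950, fail to reject H0.


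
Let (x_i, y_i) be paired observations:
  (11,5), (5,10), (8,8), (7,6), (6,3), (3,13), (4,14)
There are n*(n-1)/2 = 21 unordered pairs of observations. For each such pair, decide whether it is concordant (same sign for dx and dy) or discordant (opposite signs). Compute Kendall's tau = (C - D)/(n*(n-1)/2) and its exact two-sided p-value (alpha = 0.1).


Step 1: Enumerate the 21 unordered pairs (i,j) with i<j and classify each by sign(x_j-x_i) * sign(y_j-y_i).
  (1,2):dx=-6,dy=+5->D; (1,3):dx=-3,dy=+3->D; (1,4):dx=-4,dy=+1->D; (1,5):dx=-5,dy=-2->C
  (1,6):dx=-8,dy=+8->D; (1,7):dx=-7,dy=+9->D; (2,3):dx=+3,dy=-2->D; (2,4):dx=+2,dy=-4->D
  (2,5):dx=+1,dy=-7->D; (2,6):dx=-2,dy=+3->D; (2,7):dx=-1,dy=+4->D; (3,4):dx=-1,dy=-2->C
  (3,5):dx=-2,dy=-5->C; (3,6):dx=-5,dy=+5->D; (3,7):dx=-4,dy=+6->D; (4,5):dx=-1,dy=-3->C
  (4,6):dx=-4,dy=+7->D; (4,7):dx=-3,dy=+8->D; (5,6):dx=-3,dy=+10->D; (5,7):dx=-2,dy=+11->D
  (6,7):dx=+1,dy=+1->C
Step 2: C = 5, D = 16, total pairs = 21.
Step 3: tau = (C - D)/(n(n-1)/2) = (5 - 16)/21 = -0.523810.
Step 4: Exact two-sided p-value (enumerate n! = 5040 permutations of y under H0): p = 0.136111.
Step 5: alpha = 0.1. fail to reject H0.

tau_b = -0.5238 (C=5, D=16), p = 0.136111, fail to reject H0.


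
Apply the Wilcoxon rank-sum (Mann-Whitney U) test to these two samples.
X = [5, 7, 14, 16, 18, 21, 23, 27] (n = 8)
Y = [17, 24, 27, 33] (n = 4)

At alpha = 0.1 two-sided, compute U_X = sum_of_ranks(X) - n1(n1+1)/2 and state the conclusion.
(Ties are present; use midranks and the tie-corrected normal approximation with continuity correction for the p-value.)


Step 1: Combine and sort all 12 observations; assign midranks.
sorted (value, group): (5,X), (7,X), (14,X), (16,X), (17,Y), (18,X), (21,X), (23,X), (24,Y), (27,X), (27,Y), (33,Y)
ranks: 5->1, 7->2, 14->3, 16->4, 17->5, 18->6, 21->7, 23->8, 24->9, 27->10.5, 27->10.5, 33->12
Step 2: Rank sum for X: R1 = 1 + 2 + 3 + 4 + 6 + 7 + 8 + 10.5 = 41.5.
Step 3: U_X = R1 - n1(n1+1)/2 = 41.5 - 8*9/2 = 41.5 - 36 = 5.5.
       U_Y = n1*n2 - U_X = 32 - 5.5 = 26.5.
Step 4: Ties are present, so use the tie-corrected normal approximation (with continuity correction) for the p-value.
Step 5: p-value = 0.088869; compare to alpha = 0.1. reject H0.

U_X = 5.5, p = 0.088869, reject H0 at alpha = 0.1.


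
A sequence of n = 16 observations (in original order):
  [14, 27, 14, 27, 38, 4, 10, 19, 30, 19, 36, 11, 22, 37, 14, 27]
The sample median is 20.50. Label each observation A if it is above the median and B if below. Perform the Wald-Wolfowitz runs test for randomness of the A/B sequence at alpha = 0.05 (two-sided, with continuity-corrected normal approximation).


Step 1: Compute median = 20.50; label A = above, B = below.
Labels in order: BABAABBBABABAABA  (n_A = 8, n_B = 8)
Step 2: Count runs R = 12.
Step 3: Under H0 (random ordering), E[R] = 2*n_A*n_B/(n_A+n_B) + 1 = 2*8*8/16 + 1 = 9.0000.
        Var[R] = 2*n_A*n_B*(2*n_A*n_B - n_A - n_B) / ((n_A+n_B)^2 * (n_A+n_B-1)) = 14336/3840 = 3.7333.
        SD[R] = 1.9322.
Step 4: Continuity-corrected z = (R - 0.5 - E[R]) / SD[R] = (12 - 0.5 - 9.0000) / 1.9322 = 1.2939.
Step 5: Two-sided p-value via normal approximation = 2*(1 - Phi(|z|)) = 0.195709.
Step 6: alpha = 0.05. fail to reject H0.

R = 12, z = 1.2939, p = 0.195709, fail to reject H0.


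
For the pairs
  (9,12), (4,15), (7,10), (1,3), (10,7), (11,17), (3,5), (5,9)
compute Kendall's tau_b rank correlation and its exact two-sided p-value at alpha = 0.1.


Step 1: Enumerate the 28 unordered pairs (i,j) with i<j and classify each by sign(x_j-x_i) * sign(y_j-y_i).
  (1,2):dx=-5,dy=+3->D; (1,3):dx=-2,dy=-2->C; (1,4):dx=-8,dy=-9->C; (1,5):dx=+1,dy=-5->D
  (1,6):dx=+2,dy=+5->C; (1,7):dx=-6,dy=-7->C; (1,8):dx=-4,dy=-3->C; (2,3):dx=+3,dy=-5->D
  (2,4):dx=-3,dy=-12->C; (2,5):dx=+6,dy=-8->D; (2,6):dx=+7,dy=+2->C; (2,7):dx=-1,dy=-10->C
  (2,8):dx=+1,dy=-6->D; (3,4):dx=-6,dy=-7->C; (3,5):dx=+3,dy=-3->D; (3,6):dx=+4,dy=+7->C
  (3,7):dx=-4,dy=-5->C; (3,8):dx=-2,dy=-1->C; (4,5):dx=+9,dy=+4->C; (4,6):dx=+10,dy=+14->C
  (4,7):dx=+2,dy=+2->C; (4,8):dx=+4,dy=+6->C; (5,6):dx=+1,dy=+10->C; (5,7):dx=-7,dy=-2->C
  (5,8):dx=-5,dy=+2->D; (6,7):dx=-8,dy=-12->C; (6,8):dx=-6,dy=-8->C; (7,8):dx=+2,dy=+4->C
Step 2: C = 21, D = 7, total pairs = 28.
Step 3: tau = (C - D)/(n(n-1)/2) = (21 - 7)/28 = 0.500000.
Step 4: Exact two-sided p-value (enumerate n! = 40320 permutations of y under H0): p = 0.108681.
Step 5: alpha = 0.1. fail to reject H0.

tau_b = 0.5000 (C=21, D=7), p = 0.108681, fail to reject H0.


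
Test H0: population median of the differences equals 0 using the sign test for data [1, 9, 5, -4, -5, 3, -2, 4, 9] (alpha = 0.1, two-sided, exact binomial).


Step 1: Discard zero differences. Original n = 9; n_eff = number of nonzero differences = 9.
Nonzero differences (with sign): +1, +9, +5, -4, -5, +3, -2, +4, +9
Step 2: Count signs: positive = 6, negative = 3.
Step 3: Under H0: P(positive) = 0.5, so the number of positives S ~ Bin(9, 0.5).
Step 4: Two-sided exact p-value = sum of Bin(9,0.5) probabilities at or below the observed probability = 0.507812.
Step 5: alpha = 0.1. fail to reject H0.

n_eff = 9, pos = 6, neg = 3, p = 0.507812, fail to reject H0.


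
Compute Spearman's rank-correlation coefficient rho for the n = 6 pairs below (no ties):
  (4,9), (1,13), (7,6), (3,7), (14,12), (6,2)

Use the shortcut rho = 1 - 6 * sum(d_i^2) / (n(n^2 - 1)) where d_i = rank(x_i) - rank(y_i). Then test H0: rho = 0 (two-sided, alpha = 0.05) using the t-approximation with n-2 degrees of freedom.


Step 1: Rank x and y separately (midranks; no ties here).
rank(x): 4->3, 1->1, 7->5, 3->2, 14->6, 6->4
rank(y): 9->4, 13->6, 6->2, 7->3, 12->5, 2->1
Step 2: d_i = R_x(i) - R_y(i); compute d_i^2.
  (3-4)^2=1, (1-6)^2=25, (5-2)^2=9, (2-3)^2=1, (6-5)^2=1, (4-1)^2=9
sum(d^2) = 46.
Step 3: rho = 1 - 6*46 / (6*(6^2 - 1)) = 1 - 276/210 = -0.314286.
Step 4: Under H0, t = rho * sqrt((n-2)/(1-rho^2)) = -0.6621 ~ t(4).
Step 5: Two-sided p-value from the t-distribution with 4 df = 0.544093.
Step 6: alpha = 0.05. fail to reject H0.

rho = -0.3143, p = 0.544093, fail to reject H0 at alpha = 0.05.


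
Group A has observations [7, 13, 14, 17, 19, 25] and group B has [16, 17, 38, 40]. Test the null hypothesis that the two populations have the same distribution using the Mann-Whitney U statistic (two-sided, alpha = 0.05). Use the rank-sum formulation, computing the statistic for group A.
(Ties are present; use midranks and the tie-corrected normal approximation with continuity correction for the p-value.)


Step 1: Combine and sort all 10 observations; assign midranks.
sorted (value, group): (7,X), (13,X), (14,X), (16,Y), (17,X), (17,Y), (19,X), (25,X), (38,Y), (40,Y)
ranks: 7->1, 13->2, 14->3, 16->4, 17->5.5, 17->5.5, 19->7, 25->8, 38->9, 40->10
Step 2: Rank sum for X: R1 = 1 + 2 + 3 + 5.5 + 7 + 8 = 26.5.
Step 3: U_X = R1 - n1(n1+1)/2 = 26.5 - 6*7/2 = 26.5 - 21 = 5.5.
       U_Y = n1*n2 - U_X = 24 - 5.5 = 18.5.
Step 4: Ties are present, so use the tie-corrected normal approximation (with continuity correction) for the p-value.
Step 5: p-value = 0.199458; compare to alpha = 0.05. fail to reject H0.

U_X = 5.5, p = 0.199458, fail to reject H0 at alpha = 0.05.


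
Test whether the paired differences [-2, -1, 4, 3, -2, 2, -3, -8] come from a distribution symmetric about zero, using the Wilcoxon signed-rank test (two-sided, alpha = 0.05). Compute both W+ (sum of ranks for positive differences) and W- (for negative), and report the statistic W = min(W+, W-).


Step 1: Drop any zero differences (none here) and take |d_i|.
|d| = [2, 1, 4, 3, 2, 2, 3, 8]
Step 2: Midrank |d_i| (ties get averaged ranks).
ranks: |2|->3, |1|->1, |4|->7, |3|->5.5, |2|->3, |2|->3, |3|->5.5, |8|->8
Step 3: Attach original signs; sum ranks with positive sign and with negative sign.
W+ = 7 + 5.5 + 3 = 15.5
W- = 3 + 1 + 3 + 5.5 + 8 = 20.5
(Check: W+ + W- = 36 should equal n(n+1)/2 = 36.)
Step 4: Test statistic W = min(W+, W-) = 15.5.
Step 5: Ties in |d|, so use the tie-corrected normal approximation.
        E[W] = n(n+1)/4 = 8*9/4 = 18.
        Tie groups: |d|=2 (t=3), |d|=3 (t=2); sum(t^3 - t) = 30.
        Var[W] = n(n+1)(2n+1)/24 - sum(t^3-t)/48 = 1224/24 - 30/48 = 50.375.
        z = (W - E[W]) / sqrt(Var[W]) = (15.5 - 18) / 7.0975 = -0.3522.
        Two-sided p = 2*Phi(z) = 0.724662.
Step 6: alpha = 0.05. fail to reject H0.

W+ = 15.5, W- = 20.5, W = min = 15.5, p = 0.724662, fail to reject H0.


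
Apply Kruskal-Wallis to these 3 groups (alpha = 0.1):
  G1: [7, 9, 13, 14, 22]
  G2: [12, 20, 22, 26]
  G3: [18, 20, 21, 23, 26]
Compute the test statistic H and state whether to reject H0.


Step 1: Combine all N = 14 observations and assign midranks.
sorted (value, group, rank): (7,G1,1), (9,G1,2), (12,G2,3), (13,G1,4), (14,G1,5), (18,G3,6), (20,G2,7.5), (20,G3,7.5), (21,G3,9), (22,G1,10.5), (22,G2,10.5), (23,G3,12), (26,G2,13.5), (26,G3,13.5)
Step 2: Sum ranks within each group.
R_1 = 22.5 (n_1 = 5)
R_2 = 34.5 (n_2 = 4)
R_3 = 48 (n_3 = 5)
Step 3: H = 12/(N(N+1)) * sum(R_i^2/n_i) - 3(N+1)
     = 12/(14*15) * (22.5^2/5 + 34.5^2/4 + 48^2/5) - 3*15
     = 0.057143 * 859.612 - 45
     = 4.120714.
Step 4: Ties present; correction factor C = 1 - 18/(14^3 - 14) = 0.993407. Corrected H = 4.120714 / 0.993407 = 4.148064.
Step 5: Under H0, H ~ chi^2(2); p-value = 0.125678.
Step 6: alpha = 0.1. fail to reject H0.

H = 4.1481, df = 2, p = 0.125678, fail to reject H0.


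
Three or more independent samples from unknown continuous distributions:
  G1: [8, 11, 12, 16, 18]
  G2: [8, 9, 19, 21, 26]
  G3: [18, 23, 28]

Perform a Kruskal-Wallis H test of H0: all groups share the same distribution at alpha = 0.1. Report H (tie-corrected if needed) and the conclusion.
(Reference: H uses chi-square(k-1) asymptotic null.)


Step 1: Combine all N = 13 observations and assign midranks.
sorted (value, group, rank): (8,G1,1.5), (8,G2,1.5), (9,G2,3), (11,G1,4), (12,G1,5), (16,G1,6), (18,G1,7.5), (18,G3,7.5), (19,G2,9), (21,G2,10), (23,G3,11), (26,G2,12), (28,G3,13)
Step 2: Sum ranks within each group.
R_1 = 24 (n_1 = 5)
R_2 = 35.5 (n_2 = 5)
R_3 = 31.5 (n_3 = 3)
Step 3: H = 12/(N(N+1)) * sum(R_i^2/n_i) - 3(N+1)
     = 12/(13*14) * (24^2/5 + 35.5^2/5 + 31.5^2/3) - 3*14
     = 0.065934 * 698 - 42
     = 4.021978.
Step 4: Ties present; correction factor C = 1 - 12/(13^3 - 13) = 0.994505. Corrected H = 4.021978 / 0.994505 = 4.044199.
Step 5: Under H0, H ~ chi^2(2); p-value = 0.132377.
Step 6: alpha = 0.1. fail to reject H0.

H = 4.0442, df = 2, p = 0.132377, fail to reject H0.


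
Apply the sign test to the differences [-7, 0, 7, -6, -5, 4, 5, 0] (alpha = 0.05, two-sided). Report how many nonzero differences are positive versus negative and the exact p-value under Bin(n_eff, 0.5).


Step 1: Discard zero differences. Original n = 8; n_eff = number of nonzero differences = 6.
Nonzero differences (with sign): -7, +7, -6, -5, +4, +5
Step 2: Count signs: positive = 3, negative = 3.
Step 3: Under H0: P(positive) = 0.5, so the number of positives S ~ Bin(6, 0.5).
Step 4: Two-sided exact p-value = sum of Bin(6,0.5) probabilities at or below the observed probability = 1.000000.
Step 5: alpha = 0.05. fail to reject H0.

n_eff = 6, pos = 3, neg = 3, p = 1.000000, fail to reject H0.


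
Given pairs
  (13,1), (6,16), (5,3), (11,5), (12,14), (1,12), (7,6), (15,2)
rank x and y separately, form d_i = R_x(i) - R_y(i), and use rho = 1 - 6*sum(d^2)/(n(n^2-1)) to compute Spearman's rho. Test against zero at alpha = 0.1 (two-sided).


Step 1: Rank x and y separately (midranks; no ties here).
rank(x): 13->7, 6->3, 5->2, 11->5, 12->6, 1->1, 7->4, 15->8
rank(y): 1->1, 16->8, 3->3, 5->4, 14->7, 12->6, 6->5, 2->2
Step 2: d_i = R_x(i) - R_y(i); compute d_i^2.
  (7-1)^2=36, (3-8)^2=25, (2-3)^2=1, (5-4)^2=1, (6-7)^2=1, (1-6)^2=25, (4-5)^2=1, (8-2)^2=36
sum(d^2) = 126.
Step 3: rho = 1 - 6*126 / (8*(8^2 - 1)) = 1 - 756/504 = -0.500000.
Step 4: Under H0, t = rho * sqrt((n-2)/(1-rho^2)) = -1.4142 ~ t(6).
Step 5: Two-sided p-value from the t-distribution with 6 df = 0.207031.
Step 6: alpha = 0.1. fail to reject H0.

rho = -0.5000, p = 0.207031, fail to reject H0 at alpha = 0.1.


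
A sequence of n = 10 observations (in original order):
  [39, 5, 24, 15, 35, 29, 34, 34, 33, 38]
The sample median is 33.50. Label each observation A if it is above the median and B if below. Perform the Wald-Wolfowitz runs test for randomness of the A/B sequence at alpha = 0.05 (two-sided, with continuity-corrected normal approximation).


Step 1: Compute median = 33.50; label A = above, B = below.
Labels in order: ABBBABAABA  (n_A = 5, n_B = 5)
Step 2: Count runs R = 7.
Step 3: Under H0 (random ordering), E[R] = 2*n_A*n_B/(n_A+n_B) + 1 = 2*5*5/10 + 1 = 6.0000.
        Var[R] = 2*n_A*n_B*(2*n_A*n_B - n_A - n_B) / ((n_A+n_B)^2 * (n_A+n_B-1)) = 2000/900 = 2.2222.
        SD[R] = 1.4907.
Step 4: Continuity-corrected z = (R - 0.5 - E[R]) / SD[R] = (7 - 0.5 - 6.0000) / 1.4907 = 0.3354.
Step 5: Two-sided p-value via normal approximation = 2*(1 - Phi(|z|)) = 0.737316.
Step 6: alpha = 0.05. fail to reject H0.

R = 7, z = 0.3354, p = 0.737316, fail to reject H0.
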